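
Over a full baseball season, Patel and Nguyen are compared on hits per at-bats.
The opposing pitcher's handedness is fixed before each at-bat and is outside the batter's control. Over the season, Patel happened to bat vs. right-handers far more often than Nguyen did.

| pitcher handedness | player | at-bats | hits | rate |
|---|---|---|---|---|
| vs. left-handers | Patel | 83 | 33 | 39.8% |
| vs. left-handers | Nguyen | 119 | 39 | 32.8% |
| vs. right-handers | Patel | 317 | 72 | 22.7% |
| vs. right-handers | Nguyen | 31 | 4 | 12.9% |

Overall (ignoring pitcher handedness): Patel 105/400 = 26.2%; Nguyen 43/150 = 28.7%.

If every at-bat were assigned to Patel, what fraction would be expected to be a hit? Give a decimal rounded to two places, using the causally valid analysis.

0.29

Within every pitcher handedness level Patel has the higher rate, yet pooled Nguyen does — Simpson's reversal.
Pitcher handedness is set before the player has any effect — it is not caused by the player — and it independently drives the outcome. That makes it a confounder, so the causal comparison is within pitcher handedness levels.
Standardising Patel to the population pitcher handedness mix: 0.367·33/83 + 0.633·72/317 = 0.290.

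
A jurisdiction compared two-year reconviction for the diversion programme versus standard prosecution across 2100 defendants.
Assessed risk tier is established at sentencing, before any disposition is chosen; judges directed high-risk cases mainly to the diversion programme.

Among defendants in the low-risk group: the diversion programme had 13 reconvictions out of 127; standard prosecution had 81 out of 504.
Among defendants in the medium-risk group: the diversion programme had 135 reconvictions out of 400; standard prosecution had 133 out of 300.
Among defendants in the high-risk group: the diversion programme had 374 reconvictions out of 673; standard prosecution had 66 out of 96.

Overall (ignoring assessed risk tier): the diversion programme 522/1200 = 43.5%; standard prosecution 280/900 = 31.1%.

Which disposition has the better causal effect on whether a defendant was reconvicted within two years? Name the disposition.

Nothing the disposition does changes assessed risk tier; the imbalance is an allocation artefact. With assessed risk tier also predicting the outcome, the pooled figure is confounded, and the within-stratum comparison is the causal one.
Within each level — low-risk: 10.2% vs 16.1%; medium-risk: 33.8% vs 44.3%; high-risk: 55.6% vs 68.8% — the diversion programme is lower every time.

the diversion programme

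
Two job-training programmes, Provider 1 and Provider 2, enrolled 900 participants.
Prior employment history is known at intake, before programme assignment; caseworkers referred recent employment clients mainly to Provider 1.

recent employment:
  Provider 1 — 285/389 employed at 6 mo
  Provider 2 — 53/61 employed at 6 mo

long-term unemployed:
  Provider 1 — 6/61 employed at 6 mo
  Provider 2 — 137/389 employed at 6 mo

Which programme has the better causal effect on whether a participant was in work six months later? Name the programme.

The imbalance in prior employment history arose from how participants were allocated, not from anything the programme did; and prior employment history independently affects the outcome. The pooled gap is confounded — condition on prior employment history.
Within each level — recent employment: 73.3% vs 86.9%; long-term unemployed: 9.8% vs 35.2% — Provider 2 is higher every time.

Provider 2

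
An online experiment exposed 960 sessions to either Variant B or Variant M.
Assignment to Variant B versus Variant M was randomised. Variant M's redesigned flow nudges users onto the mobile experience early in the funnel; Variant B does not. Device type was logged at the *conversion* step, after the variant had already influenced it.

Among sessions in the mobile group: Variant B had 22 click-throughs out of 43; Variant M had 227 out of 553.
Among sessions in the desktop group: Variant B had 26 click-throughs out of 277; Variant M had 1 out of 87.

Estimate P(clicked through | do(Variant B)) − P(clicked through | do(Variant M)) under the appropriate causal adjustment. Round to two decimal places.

Device type is recorded after the variant and is itself shifted by it — it sits on the causal path from variant to outcome. Conditioning on a mediator would strip out part of the effect we want; the pooled comparison gives the total causal effect.
The causal difference is the pooled difference: 0.150 − 0.356 = -0.206.

-0.21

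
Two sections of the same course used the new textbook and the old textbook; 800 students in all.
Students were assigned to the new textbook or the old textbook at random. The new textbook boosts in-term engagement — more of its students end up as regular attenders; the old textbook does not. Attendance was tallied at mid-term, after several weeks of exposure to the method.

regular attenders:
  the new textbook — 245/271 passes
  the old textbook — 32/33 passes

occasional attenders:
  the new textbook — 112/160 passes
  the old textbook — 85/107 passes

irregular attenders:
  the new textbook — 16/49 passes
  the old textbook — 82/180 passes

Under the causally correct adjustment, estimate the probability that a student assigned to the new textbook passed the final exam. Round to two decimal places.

0.78

Within every mid-term attendance level the old textbook has the higher rate, yet pooled the new textbook does — Simpson's reversal.
Stratifying would compare teaching methods among students the teaching methods themselves sorted into mid-term attendance groups — a form of selection on an intermediate. The unconditioned pooled rates give the total causal effect.
So P(outcome | do(the new textbook)) is just the pooled rate for the new textbook: 373/480 = 0.777.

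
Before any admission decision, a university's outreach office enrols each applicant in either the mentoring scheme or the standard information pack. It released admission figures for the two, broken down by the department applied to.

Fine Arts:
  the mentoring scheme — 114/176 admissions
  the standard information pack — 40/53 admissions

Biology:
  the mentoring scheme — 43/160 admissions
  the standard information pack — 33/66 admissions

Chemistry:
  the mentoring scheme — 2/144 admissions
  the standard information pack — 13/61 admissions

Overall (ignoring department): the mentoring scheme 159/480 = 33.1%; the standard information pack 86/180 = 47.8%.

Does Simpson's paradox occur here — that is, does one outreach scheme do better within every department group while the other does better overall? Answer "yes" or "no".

no

Within each department level (Fine Arts 64.8% vs 75.5%; Biology 26.9% vs 50.0%; Chemistry 1.4% vs 21.3%), the standard information pack has the higher rate every time. Pooled: 33.1% vs 47.8% — the standard information pack has the higher rate overall. They agree.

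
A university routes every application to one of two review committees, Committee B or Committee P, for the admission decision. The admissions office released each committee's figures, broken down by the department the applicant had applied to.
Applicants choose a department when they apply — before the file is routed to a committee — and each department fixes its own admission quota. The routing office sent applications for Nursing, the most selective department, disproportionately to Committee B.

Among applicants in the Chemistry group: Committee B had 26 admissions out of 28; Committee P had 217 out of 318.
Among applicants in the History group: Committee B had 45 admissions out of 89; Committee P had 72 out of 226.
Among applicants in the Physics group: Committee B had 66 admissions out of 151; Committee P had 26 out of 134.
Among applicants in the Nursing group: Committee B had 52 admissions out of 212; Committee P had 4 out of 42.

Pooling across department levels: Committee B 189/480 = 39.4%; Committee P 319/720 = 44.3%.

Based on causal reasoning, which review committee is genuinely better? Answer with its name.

Department differs across review committees for reasons unrelated to any effect of the review committee itself, and it separately predicts the outcome — a classic confounder. We must compare within department levels.
Within each level — Chemistry: 92.9% vs 68.2%; History: 50.6% vs 31.9%; Physics: 43.7% vs 19.4%; Nursing: 24.5% vs 9.5% — Committee B is higher every time.

Committee B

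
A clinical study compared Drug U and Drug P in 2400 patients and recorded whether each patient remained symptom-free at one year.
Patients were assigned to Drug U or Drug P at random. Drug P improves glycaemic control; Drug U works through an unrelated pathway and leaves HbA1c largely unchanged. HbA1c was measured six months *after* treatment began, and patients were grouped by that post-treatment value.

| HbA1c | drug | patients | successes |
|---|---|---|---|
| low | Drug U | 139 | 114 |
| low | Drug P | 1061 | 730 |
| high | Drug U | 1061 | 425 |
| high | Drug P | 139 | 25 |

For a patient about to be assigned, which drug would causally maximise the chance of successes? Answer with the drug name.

HbA1c is downstream of the drug. One should not condition on a consequence of treatment, so the overall rates are the right comparison.
Pooled: Drug U 44.9% vs Drug P 62.9%; Drug P is higher overall.

Drug P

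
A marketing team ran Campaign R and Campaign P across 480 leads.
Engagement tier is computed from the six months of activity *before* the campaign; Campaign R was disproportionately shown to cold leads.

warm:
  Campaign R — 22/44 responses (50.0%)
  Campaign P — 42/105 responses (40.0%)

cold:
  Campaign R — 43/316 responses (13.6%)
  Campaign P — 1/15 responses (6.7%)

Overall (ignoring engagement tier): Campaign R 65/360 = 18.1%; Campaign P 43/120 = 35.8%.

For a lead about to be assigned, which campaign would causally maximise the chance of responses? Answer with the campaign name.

Campaign R

Within every engagement tier level Campaign R has the higher rate, yet pooled Campaign P does — Simpson's reversal.
The imbalance in engagement tier arose from how leads were allocated, not from anything the campaign did; and engagement tier independently affects the outcome. The pooled gap is confounded — condition on engagement tier.
Within each level — warm: 50.0% vs 40.0%; cold: 13.6% vs 6.7% — Campaign R is higher every time.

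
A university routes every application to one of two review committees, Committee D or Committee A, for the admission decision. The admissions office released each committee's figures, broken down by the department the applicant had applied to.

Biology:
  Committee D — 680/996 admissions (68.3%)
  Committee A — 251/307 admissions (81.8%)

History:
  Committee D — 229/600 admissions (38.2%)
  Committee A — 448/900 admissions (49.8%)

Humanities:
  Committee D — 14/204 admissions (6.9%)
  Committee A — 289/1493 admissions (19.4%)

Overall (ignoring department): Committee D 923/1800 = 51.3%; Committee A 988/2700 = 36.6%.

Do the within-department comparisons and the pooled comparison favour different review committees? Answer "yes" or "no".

Within each department level (Biology 68.3% vs 81.8%; History 38.2% vs 49.8%; Humanities 6.9% vs 19.4%), Committee A has the higher rate every time. Pooled: 51.3% vs 36.6% — Committee D has the higher rate overall. The two comparisons disagree.

yes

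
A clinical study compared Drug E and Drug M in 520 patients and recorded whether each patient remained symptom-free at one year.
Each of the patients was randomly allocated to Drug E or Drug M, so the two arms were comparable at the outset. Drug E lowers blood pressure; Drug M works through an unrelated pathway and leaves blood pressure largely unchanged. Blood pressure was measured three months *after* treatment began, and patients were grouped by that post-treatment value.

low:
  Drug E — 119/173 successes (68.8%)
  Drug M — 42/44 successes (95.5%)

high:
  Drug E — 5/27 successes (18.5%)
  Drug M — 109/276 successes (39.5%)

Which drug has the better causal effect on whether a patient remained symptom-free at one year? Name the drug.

Drug E

Within every blood pressure level Drug M has the higher rate, yet pooled Drug E does — Simpson's reversal.
Blood pressure is downstream of the drug. One should not condition on a consequence of treatment, so the overall rates are the right comparison.
Pooled: Drug E 62.0% vs Drug M 47.2%; Drug E is higher overall.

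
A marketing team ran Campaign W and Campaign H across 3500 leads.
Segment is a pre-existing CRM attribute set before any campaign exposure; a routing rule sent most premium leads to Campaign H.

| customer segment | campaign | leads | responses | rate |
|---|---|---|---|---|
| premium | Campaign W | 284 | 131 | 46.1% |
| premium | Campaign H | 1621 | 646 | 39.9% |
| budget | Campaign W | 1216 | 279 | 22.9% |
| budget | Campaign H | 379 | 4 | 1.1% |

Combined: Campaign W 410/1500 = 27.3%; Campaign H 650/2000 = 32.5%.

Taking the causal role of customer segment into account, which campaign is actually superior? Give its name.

Customer segment satisfies the back-door criterion: it is not a descendant of the campaign, and it blocks the spurious path from campaign to outcome. Adjusting for it (i.e., using the within-customer segment rates) gives the causal effect.
Within each level — premium: 46.1% vs 39.9%; budget: 22.9% vs 1.1% — Campaign W is higher every time.

Campaign W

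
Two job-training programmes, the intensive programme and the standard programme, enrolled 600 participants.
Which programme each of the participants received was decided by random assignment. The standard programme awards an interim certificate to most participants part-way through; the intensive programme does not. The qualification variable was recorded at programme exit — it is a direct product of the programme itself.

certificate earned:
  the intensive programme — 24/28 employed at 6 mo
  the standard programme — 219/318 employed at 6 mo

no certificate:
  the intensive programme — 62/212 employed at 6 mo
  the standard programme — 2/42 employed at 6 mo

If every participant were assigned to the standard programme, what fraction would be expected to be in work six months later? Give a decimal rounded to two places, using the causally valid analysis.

the intensive programme is higher inside every qualification attained during the programme stratum but the standard programme is higher in aggregate. Whether to stratify depends on how qualification attained during the programme relates to the programme.
Qualification attained during the programme is recorded after the programme and is itself shifted by it — it sits on the causal path from programme to outcome. Conditioning on a mediator would strip out part of the effect we want; the pooled comparison gives the total causal effect.
So P(outcome | do(the standard programme)) is just the pooled rate for the standard programme: 221/360 = 0.614.

0.61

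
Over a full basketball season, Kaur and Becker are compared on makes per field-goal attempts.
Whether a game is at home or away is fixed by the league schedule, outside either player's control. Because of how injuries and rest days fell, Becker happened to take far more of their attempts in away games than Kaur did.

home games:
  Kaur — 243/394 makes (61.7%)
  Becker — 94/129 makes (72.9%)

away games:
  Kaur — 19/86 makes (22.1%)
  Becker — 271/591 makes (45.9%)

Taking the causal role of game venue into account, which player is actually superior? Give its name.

The game venue-specific comparison favours Becker throughout, but the pooled figures favour Kaur. The question is whether to condition on game venue.
Game venue differs across players for reasons unrelated to any effect of the player itself, and it separately predicts the outcome — a classic confounder. We must compare within game venue levels.
Within each level — home games: 61.7% vs 72.9%; away games: 22.1% vs 45.9% — Becker is higher every time.

Becker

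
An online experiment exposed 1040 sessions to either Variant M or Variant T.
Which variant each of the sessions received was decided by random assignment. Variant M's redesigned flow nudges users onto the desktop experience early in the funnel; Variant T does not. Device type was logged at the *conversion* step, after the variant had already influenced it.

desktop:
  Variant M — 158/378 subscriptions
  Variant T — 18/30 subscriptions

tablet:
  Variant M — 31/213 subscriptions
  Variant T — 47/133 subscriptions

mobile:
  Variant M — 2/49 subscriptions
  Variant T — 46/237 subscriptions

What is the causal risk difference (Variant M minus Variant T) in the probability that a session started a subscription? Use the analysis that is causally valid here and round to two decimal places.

Stratifying would compare variants among sessions the variants themselves sorted into device type groups — a form of selection on an intermediate. The unconditioned pooled rates give the total causal effect.
The causal difference is the pooled difference: 0.298 − 0.278 = +0.021.

+0.02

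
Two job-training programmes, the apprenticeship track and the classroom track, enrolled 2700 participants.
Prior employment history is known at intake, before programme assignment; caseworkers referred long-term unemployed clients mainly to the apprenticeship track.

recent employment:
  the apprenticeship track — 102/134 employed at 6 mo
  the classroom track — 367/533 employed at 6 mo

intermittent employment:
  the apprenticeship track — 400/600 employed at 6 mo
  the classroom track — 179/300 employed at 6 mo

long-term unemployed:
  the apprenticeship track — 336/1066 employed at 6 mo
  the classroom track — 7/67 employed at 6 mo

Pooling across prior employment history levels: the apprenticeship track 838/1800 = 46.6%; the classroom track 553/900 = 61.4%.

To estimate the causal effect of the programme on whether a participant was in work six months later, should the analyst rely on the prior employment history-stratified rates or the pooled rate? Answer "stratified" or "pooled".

stratified

The imbalance in prior employment history arose from how participants were allocated, not from anything the programme did; and prior employment history independently affects the outcome. The pooled gap is confounded — condition on prior employment history.
Within each level — recent employment: 76.1% vs 68.9%; intermittent employment: 66.7% vs 59.7%; long-term unemployed: 31.5% vs 10.4% — the apprenticeship track is higher every time.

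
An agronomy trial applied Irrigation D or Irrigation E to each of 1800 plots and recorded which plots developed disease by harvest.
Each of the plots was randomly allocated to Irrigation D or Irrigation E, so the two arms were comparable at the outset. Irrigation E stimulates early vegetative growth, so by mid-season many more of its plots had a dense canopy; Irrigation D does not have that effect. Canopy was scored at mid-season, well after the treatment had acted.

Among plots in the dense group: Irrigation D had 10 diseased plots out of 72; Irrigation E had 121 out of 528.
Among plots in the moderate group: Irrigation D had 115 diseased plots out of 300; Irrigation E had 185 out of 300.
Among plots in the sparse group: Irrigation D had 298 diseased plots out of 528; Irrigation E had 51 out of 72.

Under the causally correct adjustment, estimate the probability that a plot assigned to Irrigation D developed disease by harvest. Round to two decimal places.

The distribution of mid-season canopy is itself part of what the irrigation does — it is an intermediate outcome. Holding it fixed would remove that part of the effect; the total effect is the pooled difference.
So P(outcome | do(Irrigation D)) is just the pooled rate for Irrigation D: 423/900 = 0.470.

0.47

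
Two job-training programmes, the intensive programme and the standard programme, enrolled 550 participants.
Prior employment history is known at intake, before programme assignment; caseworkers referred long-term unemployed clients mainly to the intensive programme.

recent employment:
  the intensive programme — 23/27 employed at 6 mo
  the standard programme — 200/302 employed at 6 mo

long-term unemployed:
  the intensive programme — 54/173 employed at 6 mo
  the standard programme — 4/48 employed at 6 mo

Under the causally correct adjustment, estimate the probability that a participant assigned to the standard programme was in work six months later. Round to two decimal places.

The stratified and pooled comparisons disagree (the intensive programme wins within each prior employment history; the standard programme wins overall), so the answer turns on the causal role of prior employment history.
Prior employment history differs across programmes for reasons unrelated to any effect of the programme itself, and it separately predicts the outcome — a classic confounder. We must compare within prior employment history levels.
Standardising the standard programme to the population prior employment history mix: 0.598·200/302 + 0.402·4/48 = 0.430.

0.43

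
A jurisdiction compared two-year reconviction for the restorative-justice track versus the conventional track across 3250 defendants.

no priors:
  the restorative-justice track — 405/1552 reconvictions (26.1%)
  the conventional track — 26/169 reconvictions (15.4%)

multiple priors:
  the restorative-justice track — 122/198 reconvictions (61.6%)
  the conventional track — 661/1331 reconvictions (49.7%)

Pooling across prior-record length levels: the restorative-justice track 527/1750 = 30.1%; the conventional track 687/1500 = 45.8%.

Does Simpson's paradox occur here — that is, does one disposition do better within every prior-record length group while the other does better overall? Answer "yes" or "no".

yes

Within each prior-record length level (no priors 26.1% vs 15.4%; multiple priors 61.6% vs 49.7%), the conventional track has the lower rate every time. Pooled: 30.1% vs 45.8% — the restorative-justice track has the lower rate overall. The two comparisons disagree.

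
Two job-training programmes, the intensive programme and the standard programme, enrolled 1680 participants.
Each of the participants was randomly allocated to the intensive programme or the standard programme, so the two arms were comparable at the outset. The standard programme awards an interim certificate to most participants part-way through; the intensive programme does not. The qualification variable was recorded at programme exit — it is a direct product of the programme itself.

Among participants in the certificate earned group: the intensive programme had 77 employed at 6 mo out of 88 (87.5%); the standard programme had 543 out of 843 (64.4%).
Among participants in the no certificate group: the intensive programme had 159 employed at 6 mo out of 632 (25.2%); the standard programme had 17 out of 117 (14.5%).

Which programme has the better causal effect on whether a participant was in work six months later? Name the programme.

the standard programme

Qualification attained during the programme is downstream of the programme. One should not condition on a consequence of treatment, so the overall rates are the right comparison.
Pooled: the intensive programme 32.8% vs the standard programme 58.3%; the standard programme is higher overall.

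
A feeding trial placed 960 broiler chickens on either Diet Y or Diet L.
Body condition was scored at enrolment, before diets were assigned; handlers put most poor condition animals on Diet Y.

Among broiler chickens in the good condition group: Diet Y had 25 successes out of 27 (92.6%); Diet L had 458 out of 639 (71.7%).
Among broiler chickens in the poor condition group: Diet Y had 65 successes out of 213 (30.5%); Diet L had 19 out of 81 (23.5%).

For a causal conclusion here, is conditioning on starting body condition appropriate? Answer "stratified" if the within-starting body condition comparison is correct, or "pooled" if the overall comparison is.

stratified

Within every starting body condition level Diet Y has the higher rate, yet pooled Diet L does — Simpson's reversal.
Here starting body condition is a common cause — it drives both which diet a case falls under and the outcome. The crude comparison mixes populations; the stratum-specific rates are the causally relevant ones.
Within each level — good condition: 92.6% vs 71.7%; poor condition: 30.5% vs 23.5% — Diet Y is higher every time.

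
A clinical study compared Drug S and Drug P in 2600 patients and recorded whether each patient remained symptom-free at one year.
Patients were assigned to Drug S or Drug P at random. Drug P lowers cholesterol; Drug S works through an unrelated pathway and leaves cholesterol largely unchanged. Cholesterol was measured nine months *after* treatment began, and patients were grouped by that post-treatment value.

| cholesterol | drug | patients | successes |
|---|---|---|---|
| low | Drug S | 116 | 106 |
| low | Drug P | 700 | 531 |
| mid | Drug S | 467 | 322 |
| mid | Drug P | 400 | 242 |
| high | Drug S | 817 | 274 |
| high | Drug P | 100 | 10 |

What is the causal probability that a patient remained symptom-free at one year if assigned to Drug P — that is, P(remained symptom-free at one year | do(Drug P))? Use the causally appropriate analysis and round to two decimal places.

Within every cholesterol level Drug S has the higher rate, yet pooled Drug P does — Simpson's reversal.
Stratifying would compare drugs among patients the drugs themselves sorted into cholesterol groups — a form of selection on an intermediate. The unconditioned pooled rates give the total causal effect.
So P(outcome | do(Drug P)) is just the pooled rate for Drug P: 783/1200 = 0.652.

0.65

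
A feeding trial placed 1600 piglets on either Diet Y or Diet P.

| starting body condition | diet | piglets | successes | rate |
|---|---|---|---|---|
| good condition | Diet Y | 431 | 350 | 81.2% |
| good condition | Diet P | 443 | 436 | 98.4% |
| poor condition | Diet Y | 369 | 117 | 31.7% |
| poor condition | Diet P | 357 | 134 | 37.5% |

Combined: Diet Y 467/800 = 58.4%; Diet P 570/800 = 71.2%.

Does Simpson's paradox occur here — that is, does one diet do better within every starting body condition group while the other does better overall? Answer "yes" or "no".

no

Within each starting body condition level (good condition 81.2% vs 98.4%; poor condition 31.7% vs 37.5%), Diet P has the higher rate every time. Pooled: 58.4% vs 71.2% — Diet P has the higher rate overall. They agree.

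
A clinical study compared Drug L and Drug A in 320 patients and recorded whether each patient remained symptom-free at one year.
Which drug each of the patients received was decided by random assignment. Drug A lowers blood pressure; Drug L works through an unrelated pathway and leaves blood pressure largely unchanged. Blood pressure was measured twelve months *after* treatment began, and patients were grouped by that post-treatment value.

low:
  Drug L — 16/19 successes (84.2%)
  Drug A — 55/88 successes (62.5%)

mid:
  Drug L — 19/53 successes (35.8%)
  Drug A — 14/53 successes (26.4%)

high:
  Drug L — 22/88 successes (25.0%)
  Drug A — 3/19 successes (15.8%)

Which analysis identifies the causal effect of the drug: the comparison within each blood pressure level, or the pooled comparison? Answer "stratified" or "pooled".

Blood pressure is downstream of the drug. One should not condition on a consequence of treatment, so the overall rates are the right comparison.
Pooled: Drug L 35.6% vs Drug A 45.0%; Drug A is higher overall.

pooled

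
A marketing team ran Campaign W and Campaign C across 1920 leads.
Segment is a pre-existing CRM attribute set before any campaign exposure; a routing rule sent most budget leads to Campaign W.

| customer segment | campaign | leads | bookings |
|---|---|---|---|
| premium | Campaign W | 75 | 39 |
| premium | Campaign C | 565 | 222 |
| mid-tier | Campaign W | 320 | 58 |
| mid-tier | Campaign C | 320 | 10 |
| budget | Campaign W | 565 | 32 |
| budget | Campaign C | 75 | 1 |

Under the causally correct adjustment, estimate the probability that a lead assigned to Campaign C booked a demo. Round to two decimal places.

0.15

Within every customer segment level Campaign W has the higher rate, yet pooled Campaign C does — Simpson's reversal.
Customer segment is set before the campaign has any effect — it is not caused by the campaign — and it independently drives the outcome. That makes it a confounder, so the causal comparison is within customer segment levels.
Standardising Campaign C to the population customer segment mix: 0.333·222/565 + 0.333·10/320 + 0.333·1/75 = 0.146.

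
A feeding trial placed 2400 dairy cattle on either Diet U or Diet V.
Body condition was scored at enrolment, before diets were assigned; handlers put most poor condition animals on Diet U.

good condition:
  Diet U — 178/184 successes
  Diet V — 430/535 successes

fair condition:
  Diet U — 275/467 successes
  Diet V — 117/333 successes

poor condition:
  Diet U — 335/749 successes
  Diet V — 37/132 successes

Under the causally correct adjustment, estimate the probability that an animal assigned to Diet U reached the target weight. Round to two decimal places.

Starting body condition differs across diets for reasons unrelated to any effect of the diet itself, and it separately predicts the outcome — a classic confounder. We must compare within starting body condition levels.
Standardising Diet U to the population starting body condition mix: 0.300·178/184 + 0.333·275/467 + 0.367·335/749 = 0.650.

0.65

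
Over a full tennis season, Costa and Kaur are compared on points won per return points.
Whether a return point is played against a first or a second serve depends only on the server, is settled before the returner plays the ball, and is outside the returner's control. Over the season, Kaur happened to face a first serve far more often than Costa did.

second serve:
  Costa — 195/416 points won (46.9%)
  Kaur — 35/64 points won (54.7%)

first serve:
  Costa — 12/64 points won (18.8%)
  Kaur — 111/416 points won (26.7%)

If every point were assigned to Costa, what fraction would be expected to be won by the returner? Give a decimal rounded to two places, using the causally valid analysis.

The imbalance in serve type arose from how return points were allocated, not from anything the player did; and serve type independently affects the outcome. The pooled gap is confounded — condition on serve type.
Standardising Costa to the population serve type mix: 0.500·195/416 + 0.500·12/64 = 0.328.

0.33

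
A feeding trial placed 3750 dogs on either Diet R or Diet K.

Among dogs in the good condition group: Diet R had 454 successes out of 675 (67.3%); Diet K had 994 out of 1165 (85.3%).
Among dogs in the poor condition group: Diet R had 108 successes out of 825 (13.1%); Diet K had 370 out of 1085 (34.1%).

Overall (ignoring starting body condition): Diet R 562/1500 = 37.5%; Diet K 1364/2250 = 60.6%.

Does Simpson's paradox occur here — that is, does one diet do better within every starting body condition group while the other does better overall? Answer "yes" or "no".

no

Within each starting body condition level (good condition 67.3% vs 85.3%; poor condition 13.1% vs 34.1%), Diet K has the higher rate every time. Pooled: 37.5% vs 60.6% — Diet K has the higher rate overall. They agree.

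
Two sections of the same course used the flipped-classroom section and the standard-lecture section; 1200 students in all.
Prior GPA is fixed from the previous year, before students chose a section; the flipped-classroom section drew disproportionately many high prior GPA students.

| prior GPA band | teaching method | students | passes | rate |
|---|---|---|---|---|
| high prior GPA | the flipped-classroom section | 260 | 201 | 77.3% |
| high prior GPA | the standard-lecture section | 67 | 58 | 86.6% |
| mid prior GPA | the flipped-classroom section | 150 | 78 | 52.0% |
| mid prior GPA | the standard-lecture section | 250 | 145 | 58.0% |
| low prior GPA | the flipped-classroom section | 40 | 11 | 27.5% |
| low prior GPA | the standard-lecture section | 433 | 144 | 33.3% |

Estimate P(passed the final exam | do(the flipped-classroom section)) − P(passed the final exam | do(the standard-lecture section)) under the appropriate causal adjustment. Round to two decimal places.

Prior GPA band satisfies the back-door criterion: it is not a descendant of the teaching method, and it blocks the spurious path from teaching method to outcome. Adjusting for it (i.e., using the within-prior GPA band rates) gives the causal effect.
Adjusting over the population distribution of prior GPA band: 0.273·(0.773−0.866) + 0.333·(0.520−0.580) + 0.394·(0.275−0.333) = -0.068.

-0.07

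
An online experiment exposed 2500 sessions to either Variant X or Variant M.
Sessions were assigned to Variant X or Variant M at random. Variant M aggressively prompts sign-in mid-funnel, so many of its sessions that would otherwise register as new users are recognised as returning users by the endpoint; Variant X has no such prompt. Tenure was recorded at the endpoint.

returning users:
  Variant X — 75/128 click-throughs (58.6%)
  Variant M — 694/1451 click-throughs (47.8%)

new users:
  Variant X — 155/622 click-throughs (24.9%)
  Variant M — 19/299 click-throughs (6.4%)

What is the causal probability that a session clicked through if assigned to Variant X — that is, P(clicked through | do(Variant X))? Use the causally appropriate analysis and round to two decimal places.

0.31

User tenure lies on the pathway variant → user tenure → outcome, so adjusting for it blocks the indirect effect. For the total causal effect of variant, use the unadjusted pooled rates.
So P(outcome | do(Variant X)) is just the pooled rate for Variant X: 230/750 = 0.307.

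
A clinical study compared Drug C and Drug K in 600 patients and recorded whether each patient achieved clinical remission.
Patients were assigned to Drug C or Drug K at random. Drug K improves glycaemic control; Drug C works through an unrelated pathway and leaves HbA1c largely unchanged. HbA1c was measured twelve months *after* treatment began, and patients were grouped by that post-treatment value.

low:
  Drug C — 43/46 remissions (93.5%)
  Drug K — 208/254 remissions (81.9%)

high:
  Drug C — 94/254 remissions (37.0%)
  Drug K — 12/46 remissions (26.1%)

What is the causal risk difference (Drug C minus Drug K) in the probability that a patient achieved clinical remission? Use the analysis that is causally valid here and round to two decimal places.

The stratified and pooled comparisons disagree (Drug C wins within each HbA1c; Drug K wins overall), so the answer turns on the causal role of HbA1c.
Stratifying would compare drugs among patients the drugs themselves sorted into HbA1c groups — a form of selection on an intermediate. The unconditioned pooled rates give the total causal effect.
The causal difference is the pooled difference: 0.457 − 0.733 = -0.277.

-0.28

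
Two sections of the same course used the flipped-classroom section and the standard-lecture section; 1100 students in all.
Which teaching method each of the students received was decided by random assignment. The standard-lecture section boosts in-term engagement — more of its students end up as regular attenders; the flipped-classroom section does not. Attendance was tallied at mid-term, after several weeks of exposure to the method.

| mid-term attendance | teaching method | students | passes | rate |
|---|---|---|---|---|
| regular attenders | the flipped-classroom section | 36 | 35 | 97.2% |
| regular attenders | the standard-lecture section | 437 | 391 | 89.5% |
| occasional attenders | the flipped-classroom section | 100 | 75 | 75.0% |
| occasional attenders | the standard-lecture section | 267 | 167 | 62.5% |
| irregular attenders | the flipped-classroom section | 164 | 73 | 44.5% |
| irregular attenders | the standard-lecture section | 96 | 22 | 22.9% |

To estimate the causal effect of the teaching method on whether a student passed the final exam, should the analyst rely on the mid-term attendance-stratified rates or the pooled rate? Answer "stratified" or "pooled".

The distribution of mid-term attendance is itself part of what the teaching method does — it is an intermediate outcome. Holding it fixed would remove that part of the effect; the total effect is the pooled difference.
Pooled: the flipped-classroom section 61.0% vs the standard-lecture section 72.5%; the standard-lecture section is higher overall.

pooled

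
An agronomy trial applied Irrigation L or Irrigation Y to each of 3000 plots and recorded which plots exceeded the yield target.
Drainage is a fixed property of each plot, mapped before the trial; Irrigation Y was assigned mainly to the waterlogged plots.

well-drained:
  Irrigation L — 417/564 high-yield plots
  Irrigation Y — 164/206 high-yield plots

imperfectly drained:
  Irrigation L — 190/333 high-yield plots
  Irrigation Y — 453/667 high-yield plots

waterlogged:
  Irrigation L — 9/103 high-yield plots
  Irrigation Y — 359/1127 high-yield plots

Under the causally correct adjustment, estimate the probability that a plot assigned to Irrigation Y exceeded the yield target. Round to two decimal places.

0.56

Nothing the irrigation does changes field drainage; the imbalance is an allocation artefact. With field drainage also predicting the outcome, the pooled figure is confounded, and the within-stratum comparison is the causal one.
Standardising Irrigation Y to the population field drainage mix: 0.257·164/206 + 0.333·453/667 + 0.410·359/1127 = 0.561.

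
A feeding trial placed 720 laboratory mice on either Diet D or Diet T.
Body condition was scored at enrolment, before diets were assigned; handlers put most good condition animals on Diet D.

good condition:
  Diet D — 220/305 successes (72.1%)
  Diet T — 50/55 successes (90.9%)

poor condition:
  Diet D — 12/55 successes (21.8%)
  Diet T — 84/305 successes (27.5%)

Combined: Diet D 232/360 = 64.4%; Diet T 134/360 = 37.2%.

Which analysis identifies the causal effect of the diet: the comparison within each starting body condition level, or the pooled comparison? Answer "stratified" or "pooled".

The imbalance in starting body condition arose from how laboratory mice were allocated, not from anything the diet did; and starting body condition independently affects the outcome. The pooled gap is confounded — condition on starting body condition.
Within each level — good condition: 72.1% vs 90.9%; poor condition: 21.8% vs 27.5% — Diet T is higher every time.

stratified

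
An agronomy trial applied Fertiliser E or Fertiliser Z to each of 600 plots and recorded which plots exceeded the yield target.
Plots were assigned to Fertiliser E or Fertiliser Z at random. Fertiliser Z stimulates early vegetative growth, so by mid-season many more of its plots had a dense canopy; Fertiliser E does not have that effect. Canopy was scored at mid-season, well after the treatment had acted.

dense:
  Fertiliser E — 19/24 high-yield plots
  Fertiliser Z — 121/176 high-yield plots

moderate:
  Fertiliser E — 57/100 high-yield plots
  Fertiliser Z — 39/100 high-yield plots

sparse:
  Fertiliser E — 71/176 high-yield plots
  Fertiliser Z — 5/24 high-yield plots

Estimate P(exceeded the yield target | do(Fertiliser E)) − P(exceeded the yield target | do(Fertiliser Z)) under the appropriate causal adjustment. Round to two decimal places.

Within every mid-season canopy level Fertiliser E has the higher rate, yet pooled Fertiliser Z does — Simpson's reversal.
Mid-season canopy is recorded after the fertiliser and is itself shifted by it — it sits on the causal path from fertiliser to outcome. Conditioning on a mediator would strip out part of the effect we want; the pooled comparison gives the total causal effect.
The causal difference is the pooled difference: 0.490 − 0.550 = -0.060.

-0.06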